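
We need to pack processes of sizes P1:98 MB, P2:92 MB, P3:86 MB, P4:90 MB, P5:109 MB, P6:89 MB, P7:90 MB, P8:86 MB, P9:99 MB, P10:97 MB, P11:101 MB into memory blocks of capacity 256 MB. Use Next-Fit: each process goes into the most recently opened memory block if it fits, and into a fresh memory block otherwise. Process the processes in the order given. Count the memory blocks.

memory block 1: place P1 (98 MB), 158 MB left
memory block 1: place P2 (92 MB), 66 MB left
memory block 2: place P3 (86 MB), 170 MB left
memory block 2: place P4 (90 MB), 80 MB left
memory block 3: place P5 (109 MB), 147 MB left
memory block 3: place P6 (89 MB), 58 MB left
memory block 4: place P7 (90 MB), 166 MB left
memory block 4: place P8 (86 MB), 80 MB left
memory block 5: place P9 (99 MB), 157 MB left
memory block 5: place P10 (97 MB), 60 MB left
memory block 6: place P11 (101 MB), 155 MB left

6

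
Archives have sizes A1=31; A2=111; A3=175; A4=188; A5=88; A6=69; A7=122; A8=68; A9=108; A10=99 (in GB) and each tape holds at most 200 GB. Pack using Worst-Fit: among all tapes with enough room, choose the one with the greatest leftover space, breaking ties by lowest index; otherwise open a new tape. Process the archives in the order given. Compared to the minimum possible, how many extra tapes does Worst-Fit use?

1

Worst-Fit: [31,111] [175] [188] [88,69] [122,68] [108] [99] → 7 tapes.
Total size 1059 GB; any packing needs at least ⌈1059/200⌉ = 6 tapes.
An optimal packing achieves that bound: [188] [175] [122,69] [111,88] [108,68] [99,31] → 6 tapes.
Excess: 7 − 6 = 1.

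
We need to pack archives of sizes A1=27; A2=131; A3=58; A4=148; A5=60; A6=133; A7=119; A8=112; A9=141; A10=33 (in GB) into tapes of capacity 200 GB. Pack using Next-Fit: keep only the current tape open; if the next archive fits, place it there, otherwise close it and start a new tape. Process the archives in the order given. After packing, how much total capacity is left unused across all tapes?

438

tape 1: place A1 (27 GB), 173 GB left
tape 1: place A2 (131 GB), 42 GB left
tape 2: place A3 (58 GB), 142 GB left
tape 3: place A4 (148 GB), 52 GB left
tape 4: place A5 (60 GB), 140 GB left
tape 4: place A6 (133 GB), 7 GB left
tape 5: place A7 (119 GB), 81 GB left
tape 6: place A8 (112 GB), 88 GB left
tape 7: place A9 (141 GB), 59 GB left
tape 7: place A10 (33 GB), 26 GB left
7 tapes × 200 GB = 1400 GB; used 962 GB; unused 438 GB.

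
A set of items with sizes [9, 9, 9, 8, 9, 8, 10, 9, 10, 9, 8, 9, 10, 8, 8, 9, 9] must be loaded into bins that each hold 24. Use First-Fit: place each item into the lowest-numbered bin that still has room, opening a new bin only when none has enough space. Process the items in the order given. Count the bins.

9

Put 9 in bin 1; 15 remain.
Put 9 in bin 1; 6 remain.
Put 9 in bin 2; 15 remain.
Put 8 in bin 2; 7 remain.
Put 9 in bin 3; 15 remain.
Put 8 in bin 3; 7 remain.
Put 10 in bin 4; 14 remain.
Put 9 in bin 4; 5 remain.
Put 10 in bin 5; 14 remain.
Put 9 in bin 5; 5 remain.
Put 8 in bin 6; 16 remain.
Put 9 in bin 6; 7 remain.
Put 10 in bin 7; 14 remain.
Put 8 in bin 7; 6 remain.
Put 8 in bin 8; 16 remain.
Put 9 in bin 8; 7 remain.
Put 9 in bin 9; 15 remain.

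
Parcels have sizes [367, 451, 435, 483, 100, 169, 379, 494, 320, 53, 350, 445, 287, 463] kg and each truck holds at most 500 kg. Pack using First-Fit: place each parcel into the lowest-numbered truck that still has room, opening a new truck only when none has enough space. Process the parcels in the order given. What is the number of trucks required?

11

367 kg → truck 1 (remaining 133 kg)
451 kg → truck 2 (remaining 49 kg)
435 kg → truck 3 (remaining 65 kg)
483 kg → truck 4 (remaining 17 kg)
100 kg → truck 1 (remaining 33 kg)
169 kg → truck 5 (remaining 331 kg)
379 kg → truck 6 (remaining 121 kg)
494 kg → truck 7 (remaining 6 kg)
320 kg → truck 5 (remaining 11 kg)
53 kg → truck 3 (remaining 12 kg)
350 kg → truck 8 (remaining 150 kg)
445 kg → truck 9 (remaining 55 kg)
287 kg → truck 10 (remaining 213 kg)
463 kg → truck 11 (remaining 37 kg)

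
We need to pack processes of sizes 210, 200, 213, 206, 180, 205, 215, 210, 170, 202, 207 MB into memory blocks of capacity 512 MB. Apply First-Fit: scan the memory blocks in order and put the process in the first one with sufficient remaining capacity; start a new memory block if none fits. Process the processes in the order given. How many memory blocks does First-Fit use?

6

Put 210 MB in memory block 1; 302 MB remain.
Put 200 MB in memory block 1; 102 MB remain.
Put 213 MB in memory block 2; 299 MB remain.
Put 206 MB in memory block 2; 93 MB remain.
Put 180 MB in memory block 3; 332 MB remain.
Put 205 MB in memory block 3; 127 MB remain.
Put 215 MB in memory block 4; 297 MB remain.
Put 210 MB in memory block 4; 87 MB remain.
Put 170 MB in memory block 5; 342 MB remain.
Put 202 MB in memory block 5; 140 MB remain.
Put 207 MB in memory block 6; 305 MB remain.
Final memory blocks: [210,200] [213,206] [180,205] [215,210] [170,202] [207].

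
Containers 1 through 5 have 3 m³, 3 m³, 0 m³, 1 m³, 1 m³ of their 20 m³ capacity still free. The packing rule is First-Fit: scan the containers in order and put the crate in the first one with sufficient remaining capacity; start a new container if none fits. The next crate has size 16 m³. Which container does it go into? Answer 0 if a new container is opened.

0

No container has ≥ 16 m³ free, so a new container is opened.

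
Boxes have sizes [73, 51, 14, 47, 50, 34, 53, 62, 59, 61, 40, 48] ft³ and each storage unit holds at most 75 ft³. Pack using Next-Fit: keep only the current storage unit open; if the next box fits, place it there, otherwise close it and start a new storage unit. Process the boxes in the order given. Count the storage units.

storage unit 1: place 73 ft³, 2 ft³ left
storage unit 2: place 51 ft³, 24 ft³ left
storage unit 2: place 14 ft³, 10 ft³ left
storage unit 3: place 47 ft³, 28 ft³ left
storage unit 4: place 50 ft³, 25 ft³ left
storage unit 5: place 34 ft³, 41 ft³ left
storage unit 6: place 53 ft³, 22 ft³ left
storage unit 7: place 62 ft³, 13 ft³ left
storage unit 8: place 59 ft³, 16 ft³ left
storage unit 9: place 61 ft³, 14 ft³ left
storage unit 10: place 40 ft³, 35 ft³ left
storage unit 11: place 48 ft³, 27 ft³ left
Final storage units: [73] [51,14] [47] [50] [34] [53] [62] [59] [61] [40] [48].

11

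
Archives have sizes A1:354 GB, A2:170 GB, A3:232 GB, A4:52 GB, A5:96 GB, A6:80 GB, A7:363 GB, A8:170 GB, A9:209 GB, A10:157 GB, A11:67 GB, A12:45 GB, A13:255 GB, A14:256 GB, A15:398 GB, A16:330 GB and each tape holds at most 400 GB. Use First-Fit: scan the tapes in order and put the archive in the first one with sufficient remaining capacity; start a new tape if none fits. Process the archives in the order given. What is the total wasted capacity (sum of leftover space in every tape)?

A1 (354 GB) → tape 1 (remaining 46 GB)
A2 (170 GB) → tape 2 (remaining 230 GB)
A3 (232 GB) → tape 3 (remaining 168 GB)
A4 (52 GB) → tape 2 (remaining 178 GB)
A5 (96 GB) → tape 2 (remaining 82 GB)
A6 (80 GB) → tape 2 (remaining 2 GB)
A7 (363 GB) → tape 4 (remaining 37 GB)
A8 (170 GB) → tape 5 (remaining 230 GB)
A9 (209 GB) → tape 5 (remaining 21 GB)
A10 (157 GB) → tape 3 (remaining 11 GB)
A11 (67 GB) → tape 6 (remaining 333 GB)
A12 (45 GB) → tape 1 (remaining 1 GB)
A13 (255 GB) → tape 6 (remaining 78 GB)
A14 (256 GB) → tape 7 (remaining 144 GB)
A15 (398 GB) → tape 8 (remaining 2 GB)
A16 (330 GB) → tape 9 (remaining 70 GB)
9 tapes × 400 GB = 3600 GB; used 3234 GB; unused 366 GB.

366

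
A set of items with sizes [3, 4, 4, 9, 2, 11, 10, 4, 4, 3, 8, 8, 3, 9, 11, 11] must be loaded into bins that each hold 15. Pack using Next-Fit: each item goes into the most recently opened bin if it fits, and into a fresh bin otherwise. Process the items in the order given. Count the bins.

bin 1: place 3, 12 left
bin 1: place 4, 8 left
bin 1: place 4, 4 left
bin 2: place 9, 6 left
bin 2: place 2, 4 left
bin 3: place 11, 4 left
bin 4: place 10, 5 left
bin 4: place 4, 1 left
bin 5: place 4, 11 left
bin 5: place 3, 8 left
bin 5: place 8, 0 left
bin 6: place 8, 7 left
bin 6: place 3, 4 left
bin 7: place 9, 6 left
bin 8: place 11, 4 left
bin 9: place 11, 4 left

9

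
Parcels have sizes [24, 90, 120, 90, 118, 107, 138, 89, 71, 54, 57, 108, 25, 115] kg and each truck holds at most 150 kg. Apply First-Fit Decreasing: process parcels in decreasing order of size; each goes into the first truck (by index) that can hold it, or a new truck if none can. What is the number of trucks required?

10 trucks

Sorted descending: 138, 120, 118, 115, 108, 107, 90, 90, 89, 71, 57, 54, 25, 24.
truck 1: place 138 kg, 12 kg left
truck 2: place 120 kg, 30 kg left
truck 3: place 118 kg, 32 kg left
truck 4: place 115 kg, 35 kg left
truck 5: place 108 kg, 42 kg left
truck 6: place 107 kg, 43 kg left
truck 7: place 90 kg, 60 kg left
truck 8: place 90 kg, 60 kg left
truck 9: place 89 kg, 61 kg left
truck 10: place 71 kg, 79 kg left
truck 7: place 57 kg, 3 kg left
truck 8: place 54 kg, 6 kg left
truck 2: place 25 kg, 5 kg left
truck 3: place 24 kg, 8 kg left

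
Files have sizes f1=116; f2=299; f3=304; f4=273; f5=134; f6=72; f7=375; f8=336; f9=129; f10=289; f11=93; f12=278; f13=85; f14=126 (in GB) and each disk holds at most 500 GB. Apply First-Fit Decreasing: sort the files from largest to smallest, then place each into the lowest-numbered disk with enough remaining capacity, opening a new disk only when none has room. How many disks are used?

Sorted descending: 375, 336, 304, 299, 289, 278, 273, 134, 129, 126, 116, 93, 85, 72.
375 GB → disk 1 (remaining 125 GB)
336 GB → disk 2 (remaining 164 GB)
304 GB → disk 3 (remaining 196 GB)
299 GB → disk 4 (remaining 201 GB)
289 GB → disk 5 (remaining 211 GB)
278 GB → disk 6 (remaining 222 GB)
273 GB → disk 7 (remaining 227 GB)
134 GB → disk 2 (remaining 30 GB)
129 GB → disk 3 (remaining 67 GB)
126 GB → disk 4 (remaining 75 GB)
116 GB → disk 1 (remaining 9 GB)
93 GB → disk 5 (remaining 118 GB)
85 GB → disk 5 (remaining 33 GB)
72 GB → disk 4 (remaining 3 GB)
Final disks: [375,116] [336,134] [304,129] [299,126,72] [289,93,85] [278] [273].

7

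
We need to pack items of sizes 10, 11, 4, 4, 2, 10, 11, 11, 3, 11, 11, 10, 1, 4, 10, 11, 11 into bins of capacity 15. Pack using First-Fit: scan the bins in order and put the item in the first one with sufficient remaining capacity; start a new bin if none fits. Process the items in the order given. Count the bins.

11 bins

Put 10 in bin 1; 5 remain.
Put 11 in bin 2; 4 remain.
Put 4 in bin 1; 1 remain.
Put 4 in bin 2; 0 remain.
Put 2 in bin 3; 13 remain.
Put 10 in bin 3; 3 remain.
Put 11 in bin 4; 4 remain.
Put 11 in bin 5; 4 remain.
Put 3 in bin 3; 0 remain.
Put 11 in bin 6; 4 remain.
Put 11 in bin 7; 4 remain.
Put 10 in bin 8; 5 remain.
Put 1 in bin 1; 0 remain.
Put 4 in bin 4; 0 remain.
Put 10 in bin 9; 5 remain.
Put 11 in bin 10; 4 remain.
Put 11 in bin 11; 4 remain.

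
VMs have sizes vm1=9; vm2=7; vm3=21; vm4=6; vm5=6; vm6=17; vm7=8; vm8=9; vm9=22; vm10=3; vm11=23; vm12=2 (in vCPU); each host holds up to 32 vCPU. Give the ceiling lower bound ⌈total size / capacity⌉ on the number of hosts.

5

Total size = 9 + 7 + 21 + 6 + 6 + 17 + 8 + 9 + 22 + 3 + 23 + 2 = 133 vCPU.
⌈133 / 32⌉ = 5.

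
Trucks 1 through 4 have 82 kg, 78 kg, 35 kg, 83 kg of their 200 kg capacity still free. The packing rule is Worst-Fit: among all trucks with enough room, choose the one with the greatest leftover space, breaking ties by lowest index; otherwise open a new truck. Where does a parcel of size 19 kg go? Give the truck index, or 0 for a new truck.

Trucks with room: truck 1 (82 kg), truck 2 (78 kg), truck 3 (35 kg), truck 4 (83 kg).
Most room is truck 4 with 83 kg free.

4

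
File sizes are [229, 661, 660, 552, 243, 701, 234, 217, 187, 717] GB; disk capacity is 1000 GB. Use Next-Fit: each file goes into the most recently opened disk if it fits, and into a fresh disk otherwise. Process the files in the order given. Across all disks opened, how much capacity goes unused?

1599

Put 229 GB in disk 1; 771 GB remain.
Put 661 GB in disk 1; 110 GB remain.
Put 660 GB in disk 2; 340 GB remain.
Put 552 GB in disk 3; 448 GB remain.
Put 243 GB in disk 3; 205 GB remain.
Put 701 GB in disk 4; 299 GB remain.
Put 234 GB in disk 4; 65 GB remain.
Put 217 GB in disk 5; 783 GB remain.
Put 187 GB in disk 5; 596 GB remain.
Put 717 GB in disk 6; 283 GB remain.
6 disks × 1000 GB = 6000 GB; used 4401 GB; unused 1599 GB.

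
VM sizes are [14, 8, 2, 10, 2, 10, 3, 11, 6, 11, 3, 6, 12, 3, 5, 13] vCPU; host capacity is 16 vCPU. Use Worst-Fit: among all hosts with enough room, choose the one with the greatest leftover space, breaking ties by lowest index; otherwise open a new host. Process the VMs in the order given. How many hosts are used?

Put 14 vCPU in host 1; 2 vCPU remain.
Put 8 vCPU in host 2; 8 vCPU remain.
Put 2 vCPU in host 2; 6 vCPU remain.
Put 10 vCPU in host 3; 6 vCPU remain.
Put 2 vCPU in host 2; 4 vCPU remain.
Put 10 vCPU in host 4; 6 vCPU remain.
Put 3 vCPU in host 3; 3 vCPU remain.
Put 11 vCPU in host 5; 5 vCPU remain.
Put 6 vCPU in host 4; 0 vCPU remain.
Put 11 vCPU in host 6; 5 vCPU remain.
Put 3 vCPU in host 5; 2 vCPU remain.
Put 6 vCPU in host 7; 10 vCPU remain.
Put 12 vCPU in host 8; 4 vCPU remain.
Put 3 vCPU in host 7; 7 vCPU remain.
Put 5 vCPU in host 7; 2 vCPU remain.
Put 13 vCPU in host 9; 3 vCPU remain.
Final hosts: [14] [8,2,2] [10,3] [10,6] [11,3] [11] [6,3,5] [12] [13].

9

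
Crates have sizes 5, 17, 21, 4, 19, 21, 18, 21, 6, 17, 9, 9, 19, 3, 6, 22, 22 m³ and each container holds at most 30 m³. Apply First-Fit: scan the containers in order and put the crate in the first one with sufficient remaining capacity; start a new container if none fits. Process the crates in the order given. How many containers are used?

5 m³ → container 1 (remaining 25 m³)
17 m³ → container 1 (remaining 8 m³)
21 m³ → container 2 (remaining 9 m³)
4 m³ → container 1 (remaining 4 m³)
19 m³ → container 3 (remaining 11 m³)
21 m³ → container 4 (remaining 9 m³)
18 m³ → container 5 (remaining 12 m³)
21 m³ → container 6 (remaining 9 m³)
6 m³ → container 2 (remaining 3 m³)
17 m³ → container 7 (remaining 13 m³)
9 m³ → container 3 (remaining 2 m³)
9 m³ → container 4 (remaining 0 m³)
19 m³ → container 8 (remaining 11 m³)
3 m³ → container 1 (remaining 1 m³)
6 m³ → container 5 (remaining 6 m³)
22 m³ → container 9 (remaining 8 m³)
22 m³ → container 10 (remaining 8 m³)
Final containers: [5,17,4,3] [21,6] [19,9] [21,9] [18,6] [21] [17] [19] [22] [22].

10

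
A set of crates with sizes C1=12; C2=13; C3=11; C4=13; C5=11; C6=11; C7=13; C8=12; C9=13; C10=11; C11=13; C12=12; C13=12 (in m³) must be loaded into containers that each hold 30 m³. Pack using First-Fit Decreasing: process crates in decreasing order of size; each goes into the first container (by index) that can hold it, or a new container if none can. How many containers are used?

7 containers

Sorted descending: 13, 13, 13, 13, 13, 12, 12, 12, 12, 11, 11, 11, 11.
13 m³ → container 1 (remaining 17 m³)
13 m³ → container 1 (remaining 4 m³)
13 m³ → container 2 (remaining 17 m³)
13 m³ → container 2 (remaining 4 m³)
13 m³ → container 3 (remaining 17 m³)
12 m³ → container 3 (remaining 5 m³)
12 m³ → container 4 (remaining 18 m³)
12 m³ → container 4 (remaining 6 m³)
12 m³ → container 5 (remaining 18 m³)
11 m³ → container 5 (remaining 7 m³)
11 m³ → container 6 (remaining 19 m³)
11 m³ → container 6 (remaining 8 m³)
11 m³ → container 7 (remaining 19 m³)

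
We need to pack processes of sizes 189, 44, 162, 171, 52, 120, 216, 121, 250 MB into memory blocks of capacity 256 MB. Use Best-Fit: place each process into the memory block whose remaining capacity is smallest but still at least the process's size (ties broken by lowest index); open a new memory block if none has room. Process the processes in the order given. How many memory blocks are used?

189 MB → memory block 1 (remaining 67 MB)
44 MB → memory block 1 (remaining 23 MB)
162 MB → memory block 2 (remaining 94 MB)
171 MB → memory block 3 (remaining 85 MB)
52 MB → memory block 3 (remaining 33 MB)
120 MB → memory block 4 (remaining 136 MB)
216 MB → memory block 5 (remaining 40 MB)
121 MB → memory block 4 (remaining 15 MB)
250 MB → memory block 6 (remaining 6 MB)

6 memory blocks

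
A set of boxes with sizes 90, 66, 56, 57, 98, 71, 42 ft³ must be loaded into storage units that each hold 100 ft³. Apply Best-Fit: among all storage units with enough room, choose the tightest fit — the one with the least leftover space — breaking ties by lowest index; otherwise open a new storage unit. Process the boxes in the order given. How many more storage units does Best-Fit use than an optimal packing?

Best-Fit: [90] [66] [56] [57,42] [98] [71] → 6 storage units.
6 boxes exceed 50 ft³ (half the capacity), and no two of those can share a storage unit, so at least 6 storage units are needed.
So 6 is already optimal.

0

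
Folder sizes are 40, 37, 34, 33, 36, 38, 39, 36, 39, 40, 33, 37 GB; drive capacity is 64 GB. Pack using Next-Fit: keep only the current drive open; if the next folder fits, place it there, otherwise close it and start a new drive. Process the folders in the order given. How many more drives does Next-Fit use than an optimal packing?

Next-Fit: [40] [37] [34] [33] [36] [38] [39] [36] [39] [40] [33] [37] → 12 drives.
12 folders exceed 32 GB (half the capacity), and no two of those can share a drive, so at least 12 drives are needed.
So 12 is already optimal.

0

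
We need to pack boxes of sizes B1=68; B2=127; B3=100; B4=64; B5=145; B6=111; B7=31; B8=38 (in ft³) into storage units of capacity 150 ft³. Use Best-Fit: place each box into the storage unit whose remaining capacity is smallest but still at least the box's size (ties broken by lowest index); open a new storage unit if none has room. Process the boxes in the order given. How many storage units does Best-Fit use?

B1 (68 ft³) → storage unit 1 (remaining 82 ft³)
B2 (127 ft³) → storage unit 2 (remaining 23 ft³)
B3 (100 ft³) → storage unit 3 (remaining 50 ft³)
B4 (64 ft³) → storage unit 1 (remaining 18 ft³)
B5 (145 ft³) → storage unit 4 (remaining 5 ft³)
B6 (111 ft³) → storage unit 5 (remaining 39 ft³)
B7 (31 ft³) → storage unit 5 (remaining 8 ft³)
B8 (38 ft³) → storage unit 3 (remaining 12 ft³)

5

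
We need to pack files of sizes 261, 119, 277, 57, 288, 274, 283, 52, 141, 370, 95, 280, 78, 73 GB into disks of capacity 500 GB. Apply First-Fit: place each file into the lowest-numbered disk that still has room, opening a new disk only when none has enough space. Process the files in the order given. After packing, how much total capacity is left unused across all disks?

852

Put 261 GB in disk 1; 239 GB remain.
Put 119 GB in disk 1; 120 GB remain.
Put 277 GB in disk 2; 223 GB remain.
Put 57 GB in disk 1; 63 GB remain.
Put 288 GB in disk 3; 212 GB remain.
Put 274 GB in disk 4; 226 GB remain.
Put 283 GB in disk 5; 217 GB remain.
Put 52 GB in disk 1; 11 GB remain.
Put 141 GB in disk 2; 82 GB remain.
Put 370 GB in disk 6; 130 GB remain.
Put 95 GB in disk 3; 117 GB remain.
Put 280 GB in disk 7; 220 GB remain.
Put 78 GB in disk 2; 4 GB remain.
Put 73 GB in disk 3; 44 GB remain.
7 disks × 500 GB = 3500 GB; used 2648 GB; unused 852 GB.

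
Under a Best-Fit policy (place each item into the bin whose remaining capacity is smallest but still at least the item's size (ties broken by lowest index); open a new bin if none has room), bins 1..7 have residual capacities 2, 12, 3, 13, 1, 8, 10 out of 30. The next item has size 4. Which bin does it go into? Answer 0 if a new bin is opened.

6

Bins with room: bin 2 (12), bin 4 (13), bin 6 (8), bin 7 (10).
Tightest fit is bin 6 with 8 free.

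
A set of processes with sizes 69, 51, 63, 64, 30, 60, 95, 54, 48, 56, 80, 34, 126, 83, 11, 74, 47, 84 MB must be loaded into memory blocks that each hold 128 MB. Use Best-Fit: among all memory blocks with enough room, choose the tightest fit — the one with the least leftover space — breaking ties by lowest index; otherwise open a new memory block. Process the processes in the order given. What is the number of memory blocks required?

memory block 1: place 69 MB, 59 MB left
memory block 1: place 51 MB, 8 MB left
memory block 2: place 63 MB, 65 MB left
memory block 2: place 64 MB, 1 MB left
memory block 3: place 30 MB, 98 MB left
memory block 3: place 60 MB, 38 MB left
memory block 4: place 95 MB, 33 MB left
memory block 5: place 54 MB, 74 MB left
memory block 5: place 48 MB, 26 MB left
memory block 6: place 56 MB, 72 MB left
memory block 7: place 80 MB, 48 MB left
memory block 3: place 34 MB, 4 MB left
memory block 8: place 126 MB, 2 MB left
memory block 9: place 83 MB, 45 MB left
memory block 5: place 11 MB, 15 MB left
memory block 10: place 74 MB, 54 MB left
memory block 7: place 47 MB, 1 MB left
memory block 11: place 84 MB, 44 MB left
Final memory blocks: [69,51] [63,64] [30,60,34] [95] [54,48,11] [56] [80,47] [126] [83] [74] [84].

11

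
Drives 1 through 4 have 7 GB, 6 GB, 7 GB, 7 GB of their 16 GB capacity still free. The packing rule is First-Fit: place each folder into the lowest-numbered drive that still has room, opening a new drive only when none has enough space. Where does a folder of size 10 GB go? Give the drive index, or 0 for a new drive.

No drive has ≥ 10 GB free, so a new drive is opened.

0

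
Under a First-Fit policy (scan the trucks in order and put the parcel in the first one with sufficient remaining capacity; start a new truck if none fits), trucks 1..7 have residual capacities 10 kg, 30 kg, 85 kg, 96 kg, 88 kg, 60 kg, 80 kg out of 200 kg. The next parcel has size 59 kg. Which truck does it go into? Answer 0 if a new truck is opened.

Trucks with room: truck 3 (85 kg), truck 4 (96 kg), truck 5 (88 kg), truck 6 (60 kg), truck 7 (80 kg).
The first with room is truck 3.

3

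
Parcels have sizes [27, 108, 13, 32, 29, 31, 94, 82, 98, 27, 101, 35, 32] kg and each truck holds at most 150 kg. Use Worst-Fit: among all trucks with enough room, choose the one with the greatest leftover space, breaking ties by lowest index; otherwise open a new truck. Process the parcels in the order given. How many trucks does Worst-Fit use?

6

Put 27 kg in truck 1; 123 kg remain.
Put 108 kg in truck 1; 15 kg remain.
Put 13 kg in truck 1; 2 kg remain.
Put 32 kg in truck 2; 118 kg remain.
Put 29 kg in truck 2; 89 kg remain.
Put 31 kg in truck 2; 58 kg remain.
Put 94 kg in truck 3; 56 kg remain.
Put 82 kg in truck 4; 68 kg remain.
Put 98 kg in truck 5; 52 kg remain.
Put 27 kg in truck 4; 41 kg remain.
Put 101 kg in truck 6; 49 kg remain.
Put 35 kg in truck 2; 23 kg remain.
Put 32 kg in truck 3; 24 kg remain.
Final trucks: [27,108,13] [32,29,31,35] [94,32] [82,27] [98] [101].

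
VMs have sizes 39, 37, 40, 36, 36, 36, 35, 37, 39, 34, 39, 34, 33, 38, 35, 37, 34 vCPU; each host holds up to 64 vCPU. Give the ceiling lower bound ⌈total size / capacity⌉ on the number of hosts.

10

Total size = 39 + 37 + 40 + 36 + 36 + 36 + 35 + 37 + 39 + 34 + 39 + 34 + 33 + 38 + 35 + 37 + 34 = 619 vCPU.
⌈619 / 64⌉ = 10.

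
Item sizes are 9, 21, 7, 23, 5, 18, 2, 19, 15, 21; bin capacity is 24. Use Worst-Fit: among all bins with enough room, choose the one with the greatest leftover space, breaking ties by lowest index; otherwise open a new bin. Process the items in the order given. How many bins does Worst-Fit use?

bin 1: place 9, 15 left
bin 2: place 21, 3 left
bin 1: place 7, 8 left
bin 3: place 23, 1 left
bin 1: place 5, 3 left
bin 4: place 18, 6 left
bin 4: place 2, 4 left
bin 5: place 19, 5 left
bin 6: place 15, 9 left
bin 7: place 21, 3 left

7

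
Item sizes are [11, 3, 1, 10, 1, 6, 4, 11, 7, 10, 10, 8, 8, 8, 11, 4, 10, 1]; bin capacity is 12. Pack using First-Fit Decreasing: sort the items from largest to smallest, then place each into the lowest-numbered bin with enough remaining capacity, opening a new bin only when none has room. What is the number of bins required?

12

Sorted descending: 11, 11, 11, 10, 10, 10, 10, 8, 8, 8, 7, 6, 4, 4, 3, 1, 1, 1.
11 → bin 1 (remaining 1)
11 → bin 2 (remaining 1)
11 → bin 3 (remaining 1)
10 → bin 4 (remaining 2)
10 → bin 5 (remaining 2)
10 → bin 6 (remaining 2)
10 → bin 7 (remaining 2)
8 → bin 8 (remaining 4)
8 → bin 9 (remaining 4)
8 → bin 10 (remaining 4)
7 → bin 11 (remaining 5)
6 → bin 12 (remaining 6)
4 → bin 8 (remaining 0)
4 → bin 9 (remaining 0)
3 → bin 10 (remaining 1)
1 → bin 1 (remaining 0)
1 → bin 2 (remaining 0)
1 → bin 3 (remaining 0)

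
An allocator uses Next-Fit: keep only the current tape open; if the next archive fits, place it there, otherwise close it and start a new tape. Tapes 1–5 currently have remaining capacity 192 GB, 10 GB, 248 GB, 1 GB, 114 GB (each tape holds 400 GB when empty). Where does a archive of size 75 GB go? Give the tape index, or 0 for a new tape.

Next-Fit only looks at tape 5, which has 114 GB free.
75 GB fits there.

5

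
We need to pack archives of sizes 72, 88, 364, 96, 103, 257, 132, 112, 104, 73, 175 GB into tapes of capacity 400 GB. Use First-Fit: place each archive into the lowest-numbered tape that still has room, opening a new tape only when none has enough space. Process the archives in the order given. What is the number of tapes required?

5 tapes

tape 1: place 72 GB, 328 GB left
tape 1: place 88 GB, 240 GB left
tape 2: place 364 GB, 36 GB left
tape 1: place 96 GB, 144 GB left
tape 1: place 103 GB, 41 GB left
tape 3: place 257 GB, 143 GB left
tape 3: place 132 GB, 11 GB left
tape 4: place 112 GB, 288 GB left
tape 4: place 104 GB, 184 GB left
tape 4: place 73 GB, 111 GB left
tape 5: place 175 GB, 225 GB left
Final tapes: [72,88,96,103] [364] [257,132] [112,104,73] [175].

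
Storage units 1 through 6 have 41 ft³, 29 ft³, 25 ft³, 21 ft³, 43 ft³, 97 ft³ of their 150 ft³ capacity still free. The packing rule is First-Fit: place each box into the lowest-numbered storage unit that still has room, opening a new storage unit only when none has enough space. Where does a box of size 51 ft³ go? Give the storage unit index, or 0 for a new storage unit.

Storage units with room: storage unit 6 (97 ft³).
The first with room is storage unit 6.

6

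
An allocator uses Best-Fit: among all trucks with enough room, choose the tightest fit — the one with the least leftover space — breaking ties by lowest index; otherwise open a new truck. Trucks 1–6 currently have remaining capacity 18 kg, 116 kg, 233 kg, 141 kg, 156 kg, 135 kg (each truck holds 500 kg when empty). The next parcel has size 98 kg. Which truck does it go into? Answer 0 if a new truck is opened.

2

Trucks with room: truck 2 (116 kg), truck 3 (233 kg), truck 4 (141 kg), truck 5 (156 kg), truck 6 (135 kg).
Tightest fit is truck 2 with 116 kg free.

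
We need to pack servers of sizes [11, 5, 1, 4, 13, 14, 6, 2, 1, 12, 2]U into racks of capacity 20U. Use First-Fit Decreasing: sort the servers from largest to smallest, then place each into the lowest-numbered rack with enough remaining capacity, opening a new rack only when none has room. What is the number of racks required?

4 racks

Sorted descending: 14, 13, 12, 11, 6, 5, 4, 2, 2, 1, 1.
14U → rack 1 (remaining 6U)
13U → rack 2 (remaining 7U)
12U → rack 3 (remaining 8U)
11U → rack 4 (remaining 9U)
6U → rack 1 (remaining 0U)
5U → rack 2 (remaining 2U)
4U → rack 3 (remaining 4U)
2U → rack 2 (remaining 0U)
2U → rack 3 (remaining 2U)
1U → rack 3 (remaining 1U)
1U → rack 3 (remaining 0U)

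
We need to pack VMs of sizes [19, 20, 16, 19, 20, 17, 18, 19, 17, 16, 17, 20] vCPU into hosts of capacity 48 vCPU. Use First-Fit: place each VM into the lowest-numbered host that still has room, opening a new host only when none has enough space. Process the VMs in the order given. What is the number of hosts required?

Put 19 vCPU in host 1; 29 vCPU remain.
Put 20 vCPU in host 1; 9 vCPU remain.
Put 16 vCPU in host 2; 32 vCPU remain.
Put 19 vCPU in host 2; 13 vCPU remain.
Put 20 vCPU in host 3; 28 vCPU remain.
Put 17 vCPU in host 3; 11 vCPU remain.
Put 18 vCPU in host 4; 30 vCPU remain.
Put 19 vCPU in host 4; 11 vCPU remain.
Put 17 vCPU in host 5; 31 vCPU remain.
Put 16 vCPU in host 5; 15 vCPU remain.
Put 17 vCPU in host 6; 31 vCPU remain.
Put 20 vCPU in host 6; 11 vCPU remain.
Final hosts: [19,20] [16,19] [20,17] [18,19] [17,16] [17,20].

6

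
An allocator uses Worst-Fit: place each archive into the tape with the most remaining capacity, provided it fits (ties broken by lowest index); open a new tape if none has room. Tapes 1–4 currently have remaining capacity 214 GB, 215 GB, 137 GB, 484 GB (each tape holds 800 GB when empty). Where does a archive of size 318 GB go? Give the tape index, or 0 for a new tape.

Tapes with room: tape 4 (484 GB).
Most room is tape 4 with 484 GB free.

4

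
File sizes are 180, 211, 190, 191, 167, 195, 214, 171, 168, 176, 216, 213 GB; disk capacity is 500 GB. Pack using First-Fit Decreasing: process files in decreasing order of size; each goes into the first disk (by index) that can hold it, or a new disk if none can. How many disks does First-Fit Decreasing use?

6

Sorted descending: 216, 214, 213, 211, 195, 191, 190, 180, 176, 171, 168, 167.
Put 216 GB in disk 1; 284 GB remain.
Put 214 GB in disk 1; 70 GB remain.
Put 213 GB in disk 2; 287 GB remain.
Put 211 GB in disk 2; 76 GB remain.
Put 195 GB in disk 3; 305 GB remain.
Put 191 GB in disk 3; 114 GB remain.
Put 190 GB in disk 4; 310 GB remain.
Put 180 GB in disk 4; 130 GB remain.
Put 176 GB in disk 5; 324 GB remain.
Put 171 GB in disk 5; 153 GB remain.
Put 168 GB in disk 6; 332 GB remain.
Put 167 GB in disk 6; 165 GB remain.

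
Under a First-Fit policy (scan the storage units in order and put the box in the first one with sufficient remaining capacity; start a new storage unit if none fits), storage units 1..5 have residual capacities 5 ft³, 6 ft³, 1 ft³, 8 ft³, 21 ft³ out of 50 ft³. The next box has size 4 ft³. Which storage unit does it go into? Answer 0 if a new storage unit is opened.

Storage units with room: storage unit 1 (5 ft³), storage unit 2 (6 ft³), storage unit 4 (8 ft³), storage unit 5 (21 ft³).
The first with room is storage unit 1.

1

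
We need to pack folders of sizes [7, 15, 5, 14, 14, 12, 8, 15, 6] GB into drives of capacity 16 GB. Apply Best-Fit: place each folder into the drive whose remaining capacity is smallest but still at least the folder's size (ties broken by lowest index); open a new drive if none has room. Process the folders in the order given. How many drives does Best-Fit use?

7

drive 1: place 7 GB, 9 GB left
drive 2: place 15 GB, 1 GB left
drive 1: place 5 GB, 4 GB left
drive 3: place 14 GB, 2 GB left
drive 4: place 14 GB, 2 GB left
drive 5: place 12 GB, 4 GB left
drive 6: place 8 GB, 8 GB left
drive 7: place 15 GB, 1 GB left
drive 6: place 6 GB, 2 GB left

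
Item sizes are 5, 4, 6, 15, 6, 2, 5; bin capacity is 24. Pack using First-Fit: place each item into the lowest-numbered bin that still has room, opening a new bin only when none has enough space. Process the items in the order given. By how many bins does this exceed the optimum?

First-Fit: [5,4,6,6,2] [15,5] → 2 bins.
Total size 43; any packing needs at least ⌈43/24⌉ = 2 bins.
So 2 is already optimal.

0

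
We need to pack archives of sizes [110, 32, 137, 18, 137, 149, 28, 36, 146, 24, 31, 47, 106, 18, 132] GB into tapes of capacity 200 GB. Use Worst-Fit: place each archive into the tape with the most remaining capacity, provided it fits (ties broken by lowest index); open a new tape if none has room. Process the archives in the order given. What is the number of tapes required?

110 GB → tape 1 (remaining 90 GB)
32 GB → tape 1 (remaining 58 GB)
137 GB → tape 2 (remaining 63 GB)
18 GB → tape 2 (remaining 45 GB)
137 GB → tape 3 (remaining 63 GB)
149 GB → tape 4 (remaining 51 GB)
28 GB → tape 3 (remaining 35 GB)
36 GB → tape 1 (remaining 22 GB)
146 GB → tape 5 (remaining 54 GB)
24 GB → tape 5 (remaining 30 GB)
31 GB → tape 4 (remaining 20 GB)
47 GB → tape 6 (remaining 153 GB)
106 GB → tape 6 (remaining 47 GB)
18 GB → tape 6 (remaining 29 GB)
132 GB → tape 7 (remaining 68 GB)

7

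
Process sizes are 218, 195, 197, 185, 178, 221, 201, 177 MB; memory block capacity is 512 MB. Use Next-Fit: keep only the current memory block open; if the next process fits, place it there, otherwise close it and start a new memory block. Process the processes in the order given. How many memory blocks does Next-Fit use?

4

218 MB → memory block 1 (remaining 294 MB)
195 MB → memory block 1 (remaining 99 MB)
197 MB → memory block 2 (remaining 315 MB)
185 MB → memory block 2 (remaining 130 MB)
178 MB → memory block 3 (remaining 334 MB)
221 MB → memory block 3 (remaining 113 MB)
201 MB → memory block 4 (remaining 311 MB)
177 MB → memory block 4 (remaining 134 MB)
Final memory blocks: [218,195] [197,185] [178,221] [201,177].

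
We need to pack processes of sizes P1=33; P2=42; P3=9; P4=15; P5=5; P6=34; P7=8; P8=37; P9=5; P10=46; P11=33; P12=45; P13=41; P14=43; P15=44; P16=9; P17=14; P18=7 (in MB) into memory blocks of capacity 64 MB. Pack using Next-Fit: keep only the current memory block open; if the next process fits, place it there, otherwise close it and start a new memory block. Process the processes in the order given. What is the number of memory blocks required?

11 memory blocks

P1 (33 MB) → memory block 1 (remaining 31 MB)
P2 (42 MB) → memory block 2 (remaining 22 MB)
P3 (9 MB) → memory block 2 (remaining 13 MB)
P4 (15 MB) → memory block 3 (remaining 49 MB)
P5 (5 MB) → memory block 3 (remaining 44 MB)
P6 (34 MB) → memory block 3 (remaining 10 MB)
P7 (8 MB) → memory block 3 (remaining 2 MB)
P8 (37 MB) → memory block 4 (remaining 27 MB)
P9 (5 MB) → memory block 4 (remaining 22 MB)
P10 (46 MB) → memory block 5 (remaining 18 MB)
P11 (33 MB) → memory block 6 (remaining 31 MB)
P12 (45 MB) → memory block 7 (remaining 19 MB)
P13 (41 MB) → memory block 8 (remaining 23 MB)
P14 (43 MB) → memory block 9 (remaining 21 MB)
P15 (44 MB) → memory block 10 (remaining 20 MB)
P16 (9 MB) → memory block 10 (remaining 11 MB)
P17 (14 MB) → memory block 11 (remaining 50 MB)
P18 (7 MB) → memory block 11 (remaining 43 MB)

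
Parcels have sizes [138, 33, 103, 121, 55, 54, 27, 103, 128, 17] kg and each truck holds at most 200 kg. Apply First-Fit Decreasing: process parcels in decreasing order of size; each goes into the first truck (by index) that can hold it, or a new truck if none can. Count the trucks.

Sorted descending: 138, 128, 121, 103, 103, 55, 54, 33, 27, 17.
truck 1: place 138 kg, 62 kg left
truck 2: place 128 kg, 72 kg left
truck 3: place 121 kg, 79 kg left
truck 4: place 103 kg, 97 kg left
truck 5: place 103 kg, 97 kg left
truck 1: place 55 kg, 7 kg left
truck 2: place 54 kg, 18 kg left
truck 3: place 33 kg, 46 kg left
truck 3: place 27 kg, 19 kg left
truck 2: place 17 kg, 1 kg left

5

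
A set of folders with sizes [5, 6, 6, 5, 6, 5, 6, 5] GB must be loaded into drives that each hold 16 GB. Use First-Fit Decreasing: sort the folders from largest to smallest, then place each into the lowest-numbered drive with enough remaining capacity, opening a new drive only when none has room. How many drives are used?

4 drives

Sorted descending: 6, 6, 6, 6, 5, 5, 5, 5.
drive 1: place 6 GB, 10 GB left
drive 1: place 6 GB, 4 GB left
drive 2: place 6 GB, 10 GB left
drive 2: place 6 GB, 4 GB left
drive 3: place 5 GB, 11 GB left
drive 3: place 5 GB, 6 GB left
drive 3: place 5 GB, 1 GB left
drive 4: place 5 GB, 11 GB left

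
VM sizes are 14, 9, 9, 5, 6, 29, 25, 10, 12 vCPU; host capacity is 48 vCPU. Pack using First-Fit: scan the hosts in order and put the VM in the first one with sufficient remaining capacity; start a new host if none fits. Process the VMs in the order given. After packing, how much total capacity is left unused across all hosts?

14 vCPU → host 1 (remaining 34 vCPU)
9 vCPU → host 1 (remaining 25 vCPU)
9 vCPU → host 1 (remaining 16 vCPU)
5 vCPU → host 1 (remaining 11 vCPU)
6 vCPU → host 1 (remaining 5 vCPU)
29 vCPU → host 2 (remaining 19 vCPU)
25 vCPU → host 3 (remaining 23 vCPU)
10 vCPU → host 2 (remaining 9 vCPU)
12 vCPU → host 3 (remaining 11 vCPU)
3 hosts × 48 vCPU = 144 vCPU; used 119 vCPU; unused 25 vCPU.

25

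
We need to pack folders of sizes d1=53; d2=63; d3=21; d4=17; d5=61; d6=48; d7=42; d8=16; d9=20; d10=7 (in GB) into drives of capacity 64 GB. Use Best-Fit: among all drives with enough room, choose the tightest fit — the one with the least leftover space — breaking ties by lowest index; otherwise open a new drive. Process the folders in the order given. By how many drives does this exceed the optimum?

0

Best-Fit: [53,7] [63] [21,17] [61] [48,16] [42,20] → 6 drives.
Total size 348 GB; any packing needs at least ⌈348/64⌉ = 6 drives.
So 6 is already optimal.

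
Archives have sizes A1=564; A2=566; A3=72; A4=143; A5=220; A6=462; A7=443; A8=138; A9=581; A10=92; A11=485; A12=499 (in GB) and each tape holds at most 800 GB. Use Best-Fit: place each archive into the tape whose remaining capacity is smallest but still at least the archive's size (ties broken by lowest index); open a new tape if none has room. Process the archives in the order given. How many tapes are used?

7 tapes

Put A1 (564 GB) in tape 1; 236 GB remain.
Put A2 (566 GB) in tape 2; 234 GB remain.
Put A3 (72 GB) in tape 2; 162 GB remain.
Put A4 (143 GB) in tape 2; 19 GB remain.
Put A5 (220 GB) in tape 1; 16 GB remain.
Put A6 (462 GB) in tape 3; 338 GB remain.
Put A7 (443 GB) in tape 4; 357 GB remain.
Put A8 (138 GB) in tape 3; 200 GB remain.
Put A9 (581 GB) in tape 5; 219 GB remain.
Put A10 (92 GB) in tape 3; 108 GB remain.
Put A11 (485 GB) in tape 6; 315 GB remain.
Put A12 (499 GB) in tape 7; 301 GB remain.
Final tapes: [564,220] [566,72,143] [462,138,92] [443] [581] [485] [499].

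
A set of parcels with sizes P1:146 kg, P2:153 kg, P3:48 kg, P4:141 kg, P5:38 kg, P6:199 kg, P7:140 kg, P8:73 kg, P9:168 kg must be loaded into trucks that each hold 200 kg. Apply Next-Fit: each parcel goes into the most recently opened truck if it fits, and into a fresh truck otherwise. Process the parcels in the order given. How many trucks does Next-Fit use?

8

Put P1 (146 kg) in truck 1; 54 kg remain.
Put P2 (153 kg) in truck 2; 47 kg remain.
Put P3 (48 kg) in truck 3; 152 kg remain.
Put P4 (141 kg) in truck 3; 11 kg remain.
Put P5 (38 kg) in truck 4; 162 kg remain.
Put P6 (199 kg) in truck 5; 1 kg remain.
Put P7 (140 kg) in truck 6; 60 kg remain.
Put P8 (73 kg) in truck 7; 127 kg remain.
Put P9 (168 kg) in truck 8; 32 kg remain.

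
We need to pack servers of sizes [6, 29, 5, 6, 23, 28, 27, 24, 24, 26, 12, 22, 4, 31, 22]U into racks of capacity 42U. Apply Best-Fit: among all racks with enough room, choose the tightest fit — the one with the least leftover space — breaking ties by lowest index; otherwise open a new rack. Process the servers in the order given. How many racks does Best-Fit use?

10

Put 6U in rack 1; 36U remain.
Put 29U in rack 1; 7U remain.
Put 5U in rack 1; 2U remain.
Put 6U in rack 2; 36U remain.
Put 23U in rack 2; 13U remain.
Put 28U in rack 3; 14U remain.
Put 27U in rack 4; 15U remain.
Put 24U in rack 5; 18U remain.
Put 24U in rack 6; 18U remain.
Put 26U in rack 7; 16U remain.
Put 12U in rack 2; 1U remain.
Put 22U in rack 8; 20U remain.
Put 4U in rack 3; 10U remain.
Put 31U in rack 9; 11U remain.
Put 22U in rack 10; 20U remain.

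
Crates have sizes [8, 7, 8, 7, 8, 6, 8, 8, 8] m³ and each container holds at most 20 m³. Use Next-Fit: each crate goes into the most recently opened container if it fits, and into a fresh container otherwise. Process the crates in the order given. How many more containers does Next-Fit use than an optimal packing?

Next-Fit: [8,7] [8,7] [8,6] [8,8] [8] → 5 containers.
Total size 68 m³; any packing needs at least ⌈68/20⌉ = 4 containers.
An optimal packing achieves that bound: [8,8] [8,8] [8,8] [7,7,6] → 4 containers.
Excess: 5 − 4 = 1.

1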